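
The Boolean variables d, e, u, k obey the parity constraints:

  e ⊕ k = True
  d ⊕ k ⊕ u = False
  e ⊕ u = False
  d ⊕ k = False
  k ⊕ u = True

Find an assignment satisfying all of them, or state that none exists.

d = True; e = False; u = False; k = True

e ⊕ k = F ⊕ T = True ✓
d ⊕ k ⊕ u = T ⊕ T ⊕ F = False ✓
e ⊕ u = F ⊕ F = False ✓
d ⊕ k = T ⊕ T = False ✓
k ⊕ u = T ⊕ F = True ✓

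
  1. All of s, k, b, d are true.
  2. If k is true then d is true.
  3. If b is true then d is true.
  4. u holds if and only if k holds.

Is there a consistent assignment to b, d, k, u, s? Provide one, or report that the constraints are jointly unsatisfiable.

b = True; d = True; k = True; u = True; s = True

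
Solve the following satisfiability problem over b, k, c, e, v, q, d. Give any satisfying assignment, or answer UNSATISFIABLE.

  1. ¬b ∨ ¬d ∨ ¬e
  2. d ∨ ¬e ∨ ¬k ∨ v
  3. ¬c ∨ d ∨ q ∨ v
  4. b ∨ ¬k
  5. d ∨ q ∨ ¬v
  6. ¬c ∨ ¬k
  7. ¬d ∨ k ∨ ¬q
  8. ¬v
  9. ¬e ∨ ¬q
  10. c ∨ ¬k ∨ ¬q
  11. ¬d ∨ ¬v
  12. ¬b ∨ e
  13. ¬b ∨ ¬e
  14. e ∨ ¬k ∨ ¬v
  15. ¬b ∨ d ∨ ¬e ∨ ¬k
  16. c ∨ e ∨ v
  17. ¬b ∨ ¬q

Unit clause (¬v) forces v = False.
Set b = False.
  then (b ∨ ¬k) forces k = False.
Set c = True.
Set e = True.
  then (¬e ∨ ¬q) forces q = False.
  then (¬c ∨ d ∨ q ∨ v) forces d = True.
All clauses satisfied.

b = False; k = False; c = True; e = True; v = False; q = False; d = True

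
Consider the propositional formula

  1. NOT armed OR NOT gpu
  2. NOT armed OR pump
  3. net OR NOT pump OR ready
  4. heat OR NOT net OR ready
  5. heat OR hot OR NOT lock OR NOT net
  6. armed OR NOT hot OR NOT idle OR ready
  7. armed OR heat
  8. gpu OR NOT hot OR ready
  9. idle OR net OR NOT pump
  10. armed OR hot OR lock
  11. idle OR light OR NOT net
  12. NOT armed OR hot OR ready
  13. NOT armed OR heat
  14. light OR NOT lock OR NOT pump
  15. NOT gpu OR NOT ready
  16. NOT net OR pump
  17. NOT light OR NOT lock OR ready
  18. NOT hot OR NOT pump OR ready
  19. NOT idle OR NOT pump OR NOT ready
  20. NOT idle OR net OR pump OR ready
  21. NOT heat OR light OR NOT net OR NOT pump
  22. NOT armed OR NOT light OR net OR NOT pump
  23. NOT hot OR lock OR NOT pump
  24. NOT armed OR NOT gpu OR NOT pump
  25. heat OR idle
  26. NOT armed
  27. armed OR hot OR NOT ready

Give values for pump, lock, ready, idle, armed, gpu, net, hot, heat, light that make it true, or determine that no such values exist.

pump: False, lock: False, ready: True, idle: True, armed: False, gpu: False, net: False, hot: True, heat: True, light: False

Unit clause (NOT armed) forces armed = False.
In (armed OR heat) only heat is left, so heat = True.
Set pump = False.
  then (NOT net OR pump) forces net = False.
Set lock = False.
  then (armed OR hot OR lock) forces hot = True.
Set ready = True.
  then (NOT gpu OR NOT ready) forces gpu = False.
Set idle = True.
Set light = False.
All clauses satisfied.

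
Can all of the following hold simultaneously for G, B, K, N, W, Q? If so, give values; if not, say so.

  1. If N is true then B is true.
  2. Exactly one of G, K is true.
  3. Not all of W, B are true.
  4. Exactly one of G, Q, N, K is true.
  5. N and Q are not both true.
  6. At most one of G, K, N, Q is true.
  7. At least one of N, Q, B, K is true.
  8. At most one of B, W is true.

G: False; B: False; K: True; N: False; W: True; Q: False

  (1) N=F ⇒ B: vacuous ✓
  (2) {G, K}: 1 true — exactly one ✓
  (3) {W, B}: 1/2 true — not all ✓
  (4) {G, Q, N, K}: 1 true — exactly one ✓
  (5) N=F, Q=F — not both ✓
  (6) {G, K, N, Q}: 1 true — at most one ✓
  (7) {N, Q, B, K}: 1 true — at least one ✓
  (8) {B, W}: 1 true — at most one ✓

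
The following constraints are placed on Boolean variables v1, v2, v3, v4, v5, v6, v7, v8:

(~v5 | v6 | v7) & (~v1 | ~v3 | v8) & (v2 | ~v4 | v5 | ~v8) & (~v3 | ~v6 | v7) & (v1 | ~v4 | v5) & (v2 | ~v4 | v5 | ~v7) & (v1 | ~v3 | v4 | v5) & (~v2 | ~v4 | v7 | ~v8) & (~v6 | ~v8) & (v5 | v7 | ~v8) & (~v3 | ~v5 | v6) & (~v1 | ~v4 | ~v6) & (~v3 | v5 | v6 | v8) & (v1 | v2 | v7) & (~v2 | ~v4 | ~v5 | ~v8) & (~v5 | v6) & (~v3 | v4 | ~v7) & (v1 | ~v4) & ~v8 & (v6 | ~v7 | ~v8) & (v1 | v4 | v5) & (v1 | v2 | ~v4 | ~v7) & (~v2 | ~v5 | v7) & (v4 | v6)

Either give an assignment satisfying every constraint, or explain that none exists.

v1=T, v2=F, v3=F, v4=F, v5=F, v6=T, v7=T, v8=F

Unit clause (~v8) forces v8 = False.
Set v1 = True.
  then (~v1 | ~v3 | v8) forces v3 = False.
Set v2 = False.
Set v4 = False.
  then (v4 | v6) forces v6 = True.
Set v5 = False.
Set v7 = True.
All clauses satisfied.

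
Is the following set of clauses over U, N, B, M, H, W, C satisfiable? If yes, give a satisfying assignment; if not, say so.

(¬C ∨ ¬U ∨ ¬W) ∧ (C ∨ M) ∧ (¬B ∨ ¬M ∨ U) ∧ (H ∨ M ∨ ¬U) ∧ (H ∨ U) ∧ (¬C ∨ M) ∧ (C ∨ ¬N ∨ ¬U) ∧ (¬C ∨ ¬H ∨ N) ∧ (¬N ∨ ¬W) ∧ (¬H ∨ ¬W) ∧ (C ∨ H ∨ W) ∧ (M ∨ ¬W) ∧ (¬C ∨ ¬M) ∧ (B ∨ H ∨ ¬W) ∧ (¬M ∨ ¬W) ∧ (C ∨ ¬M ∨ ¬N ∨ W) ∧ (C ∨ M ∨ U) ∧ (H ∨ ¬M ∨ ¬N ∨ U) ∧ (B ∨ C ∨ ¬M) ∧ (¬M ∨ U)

U = True, N = False, B = True, M = True, H = True, W = False, C = False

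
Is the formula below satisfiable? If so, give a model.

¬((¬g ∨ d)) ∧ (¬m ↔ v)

v=T, g=T, m=F, d=F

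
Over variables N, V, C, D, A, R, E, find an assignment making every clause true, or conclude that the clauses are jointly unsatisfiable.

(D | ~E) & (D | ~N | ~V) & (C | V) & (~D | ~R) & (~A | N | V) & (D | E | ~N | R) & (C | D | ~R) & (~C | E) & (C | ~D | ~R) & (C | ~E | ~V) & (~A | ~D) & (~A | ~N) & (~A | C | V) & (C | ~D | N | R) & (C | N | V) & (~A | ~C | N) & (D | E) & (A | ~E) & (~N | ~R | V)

N=T; V=T; C=F; D=T; A=F; R=F; E=F

Set N = True.
  then (~A | ~N) forces A = False.
  then (A | ~E) forces E = False.
  then (~C | E) forces C = False.
  then (D | E) forces D = True.
  then (C | V) forces V = True.
  then (~D | ~R) forces R = False.
All clauses satisfied.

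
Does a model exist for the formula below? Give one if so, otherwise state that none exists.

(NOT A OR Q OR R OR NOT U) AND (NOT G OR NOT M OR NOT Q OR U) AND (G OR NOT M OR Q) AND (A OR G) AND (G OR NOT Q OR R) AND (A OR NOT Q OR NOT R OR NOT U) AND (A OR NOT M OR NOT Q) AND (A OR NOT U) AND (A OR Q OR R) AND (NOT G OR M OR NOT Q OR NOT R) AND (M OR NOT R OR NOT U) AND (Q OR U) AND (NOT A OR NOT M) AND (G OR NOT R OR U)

Set G = True.
Set R = False.
Set M = False.
Set U = False.
  then (Q OR U) forces Q = True.
Set A = False.
All clauses satisfied.

G: True, R: False, M: False, U: False, A: False, Q: True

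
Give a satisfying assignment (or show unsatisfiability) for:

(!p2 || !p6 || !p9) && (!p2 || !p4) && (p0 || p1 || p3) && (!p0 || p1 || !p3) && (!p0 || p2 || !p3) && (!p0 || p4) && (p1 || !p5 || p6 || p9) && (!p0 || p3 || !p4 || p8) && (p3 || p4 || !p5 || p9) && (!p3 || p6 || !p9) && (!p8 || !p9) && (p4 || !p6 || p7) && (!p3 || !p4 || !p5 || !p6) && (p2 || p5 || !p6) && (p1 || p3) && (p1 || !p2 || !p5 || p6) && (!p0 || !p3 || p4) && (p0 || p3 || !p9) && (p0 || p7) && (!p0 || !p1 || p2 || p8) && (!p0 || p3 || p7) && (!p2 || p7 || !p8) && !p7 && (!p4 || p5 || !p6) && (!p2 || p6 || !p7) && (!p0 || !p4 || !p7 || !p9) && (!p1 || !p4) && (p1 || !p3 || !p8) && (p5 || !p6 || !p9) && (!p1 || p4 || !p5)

UNSATISFIABLE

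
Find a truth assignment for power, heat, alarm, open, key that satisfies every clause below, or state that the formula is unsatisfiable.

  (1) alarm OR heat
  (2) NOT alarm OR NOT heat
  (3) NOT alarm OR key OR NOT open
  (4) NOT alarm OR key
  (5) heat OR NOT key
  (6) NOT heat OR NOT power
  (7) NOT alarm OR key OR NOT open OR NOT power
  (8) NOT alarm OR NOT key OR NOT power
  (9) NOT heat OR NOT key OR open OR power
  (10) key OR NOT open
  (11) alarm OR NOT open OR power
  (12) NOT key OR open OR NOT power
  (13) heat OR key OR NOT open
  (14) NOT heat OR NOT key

power: False, heat: True, alarm: False, open: False, key: False

Try power = True:
  (NOT heat OR NOT power) forces heat = False.
  (alarm OR heat) forces alarm = True.
  (NOT alarm OR key) forces key = True.
  clause (heat OR NOT key) is falsified — backtrack.
So power = False.
Set heat = True.
  then (NOT alarm OR NOT heat) forces alarm = False.
  then (alarm OR NOT open OR power) forces open = False.
  then (NOT heat OR NOT key) forces key = False.
All clauses satisfied.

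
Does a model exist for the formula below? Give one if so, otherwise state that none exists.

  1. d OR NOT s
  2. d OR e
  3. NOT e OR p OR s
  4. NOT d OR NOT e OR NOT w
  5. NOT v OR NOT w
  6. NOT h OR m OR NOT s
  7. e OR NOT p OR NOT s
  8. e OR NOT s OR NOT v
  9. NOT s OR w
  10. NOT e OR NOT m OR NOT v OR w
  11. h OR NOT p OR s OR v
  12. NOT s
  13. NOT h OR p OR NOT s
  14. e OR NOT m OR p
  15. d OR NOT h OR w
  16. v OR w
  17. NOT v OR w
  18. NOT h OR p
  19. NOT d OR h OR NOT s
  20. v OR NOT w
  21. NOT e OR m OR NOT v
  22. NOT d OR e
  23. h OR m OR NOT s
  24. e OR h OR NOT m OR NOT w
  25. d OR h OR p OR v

Unsatisfiable — no assignment works.

Case w = True:
  (NOT v OR NOT w) forces v = False.
  Clause (v OR NOT w) is falsified — contradiction.
Case w = False:
  (NOT s OR w) forces s = False.
  (v OR w) forces v = True.
  Clause (NOT v OR w) is falsified — contradiction.
Both cases fail, so the formula is unsatisfiable.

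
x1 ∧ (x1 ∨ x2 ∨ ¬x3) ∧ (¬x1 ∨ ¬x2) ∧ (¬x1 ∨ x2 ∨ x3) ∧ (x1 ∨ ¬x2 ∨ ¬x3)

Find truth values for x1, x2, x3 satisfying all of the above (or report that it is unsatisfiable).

Unit clause (x1) forces x1 = True.
In (¬x1 ∨ ¬x2) only ¬x2 is left, so x2 = False.
In (¬x1 ∨ x2 ∨ x3) only x3 is left, so x3 = True.
All clauses satisfied.

x1 = True, x2 = False, x3 = True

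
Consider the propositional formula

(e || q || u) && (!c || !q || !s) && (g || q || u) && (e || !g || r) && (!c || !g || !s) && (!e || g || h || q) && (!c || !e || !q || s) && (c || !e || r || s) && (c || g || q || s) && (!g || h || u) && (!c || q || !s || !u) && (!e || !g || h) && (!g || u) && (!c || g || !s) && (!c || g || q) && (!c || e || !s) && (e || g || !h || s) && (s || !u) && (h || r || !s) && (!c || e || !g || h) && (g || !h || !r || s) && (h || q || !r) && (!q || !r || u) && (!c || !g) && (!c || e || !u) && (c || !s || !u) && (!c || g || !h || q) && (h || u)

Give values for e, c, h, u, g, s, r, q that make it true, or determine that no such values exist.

e: True, c: False, h: True, u: False, g: False, s: True, r: False, q: True

Set e = True.
Try c = True:
  (!c || !g) forces g = False.
  (!c || g || !s) forces s = False.
  (!c || !e || !q || s) forces q = False.
  clause (!c || g || q) is falsified — backtrack.
So c = False.
Try h = False:
  (!e || !g || h) forces g = False.
  (!e || g || h || q) forces q = True.
  (h || u) forces u = True.
  (s || !u) forces s = True.
  clause (c || !s || !u) is falsified — backtrack.
So h = True.
Set u = False.
  then (!g || u) forces g = False.
  then (g || q || u) forces q = True.
  then (!q || !r || u) forces r = False.
  then (c || !e || r || s) forces s = True.
All clauses satisfied.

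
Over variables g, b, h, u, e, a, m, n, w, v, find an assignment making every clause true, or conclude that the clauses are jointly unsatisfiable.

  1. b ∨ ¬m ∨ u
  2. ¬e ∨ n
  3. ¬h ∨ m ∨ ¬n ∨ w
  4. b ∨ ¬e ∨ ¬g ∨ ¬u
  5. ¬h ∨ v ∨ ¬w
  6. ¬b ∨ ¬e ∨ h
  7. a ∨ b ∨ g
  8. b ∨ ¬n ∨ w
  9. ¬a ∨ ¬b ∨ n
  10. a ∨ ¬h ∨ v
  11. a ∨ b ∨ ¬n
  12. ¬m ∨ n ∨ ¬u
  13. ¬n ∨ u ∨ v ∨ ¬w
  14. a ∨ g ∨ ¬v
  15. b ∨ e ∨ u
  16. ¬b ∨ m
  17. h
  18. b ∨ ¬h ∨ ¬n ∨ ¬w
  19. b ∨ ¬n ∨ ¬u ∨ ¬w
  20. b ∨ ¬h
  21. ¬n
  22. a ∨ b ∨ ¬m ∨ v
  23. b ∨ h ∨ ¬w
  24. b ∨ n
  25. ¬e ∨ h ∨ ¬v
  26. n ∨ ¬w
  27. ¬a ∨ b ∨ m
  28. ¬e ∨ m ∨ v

Unit clause (h) forces h = True.
In (b ∨ ¬h) only b is left, so b = True.
Unit clause (¬n) forces n = False.
In (n ∨ ¬w) only ¬w is left, so w = False.
In (¬e ∨ n) only ¬e is left, so e = False.
In (¬a ∨ ¬b ∨ n) only ¬a is left, so a = False.
In (a ∨ ¬h ∨ v) only v is left, so v = True.
In (a ∨ g ∨ ¬v) only g is left, so g = True.
In (¬b ∨ m) only m is left, so m = True.
In (¬m ∨ n ∨ ¬u) only ¬u is left, so u = False.
All clauses satisfied.

g = True, b = True, h = True, u = False, e = False, a = False, m = True, n = False, w = False, v = True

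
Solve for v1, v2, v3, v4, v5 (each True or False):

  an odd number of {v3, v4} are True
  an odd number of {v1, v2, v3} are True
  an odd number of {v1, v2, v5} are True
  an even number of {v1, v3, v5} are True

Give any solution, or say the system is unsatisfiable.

v1 = False; v2 = True; v3 = False; v4 = True; v5 = False

{v3, v4}: 1 true → odd ✓
{v1, v2, v3}: 1 true → odd ✓
{v1, v2, v5}: 1 true → odd ✓
{v1, v3, v5}: 0 true → even ✓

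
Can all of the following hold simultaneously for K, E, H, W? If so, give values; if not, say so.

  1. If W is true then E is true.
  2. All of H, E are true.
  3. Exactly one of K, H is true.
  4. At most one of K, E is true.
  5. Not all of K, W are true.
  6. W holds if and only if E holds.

K: False, E: True, H: True, W: True

  (1) W=T ⇒ E: T ✓
  (2) {H, E}: all 2 true ✓
  (3) {K, H}: 1 true — exactly one ✓
  (4) {K, E}: 1 true — at most one ✓
  (5) {K, W}: 1/2 true — not all ✓
  (6) W=T, E=T — same ✓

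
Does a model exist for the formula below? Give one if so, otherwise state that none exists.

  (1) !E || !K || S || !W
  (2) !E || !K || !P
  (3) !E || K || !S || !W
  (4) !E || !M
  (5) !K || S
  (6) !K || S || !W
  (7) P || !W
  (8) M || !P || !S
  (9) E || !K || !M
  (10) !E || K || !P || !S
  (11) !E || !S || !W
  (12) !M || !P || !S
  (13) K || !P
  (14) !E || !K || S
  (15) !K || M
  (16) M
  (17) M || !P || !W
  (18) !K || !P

S: False; E: False; W: False; P: False; M: True; K: False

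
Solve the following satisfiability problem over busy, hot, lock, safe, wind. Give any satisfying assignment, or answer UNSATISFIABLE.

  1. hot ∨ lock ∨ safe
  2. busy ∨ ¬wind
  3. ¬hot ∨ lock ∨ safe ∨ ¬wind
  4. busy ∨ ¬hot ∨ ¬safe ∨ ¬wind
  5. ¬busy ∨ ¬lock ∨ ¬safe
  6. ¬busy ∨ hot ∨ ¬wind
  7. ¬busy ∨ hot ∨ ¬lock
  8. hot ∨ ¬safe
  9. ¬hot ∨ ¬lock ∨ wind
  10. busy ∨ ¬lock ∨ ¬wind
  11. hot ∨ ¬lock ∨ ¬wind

busy = True; hot = True; lock = False; safe = True; wind = False

Set busy = True.
Try hot = False:
  (¬busy ∨ hot ∨ ¬wind) forces wind = False.
  (¬busy ∨ hot ∨ ¬lock) forces lock = False.
  (hot ∨ lock ∨ safe) forces safe = True.
  clause (hot ∨ ¬safe) is falsified — backtrack.
So hot = True.
Set lock = False.
Set safe = True.
Set wind = False.
All clauses satisfied.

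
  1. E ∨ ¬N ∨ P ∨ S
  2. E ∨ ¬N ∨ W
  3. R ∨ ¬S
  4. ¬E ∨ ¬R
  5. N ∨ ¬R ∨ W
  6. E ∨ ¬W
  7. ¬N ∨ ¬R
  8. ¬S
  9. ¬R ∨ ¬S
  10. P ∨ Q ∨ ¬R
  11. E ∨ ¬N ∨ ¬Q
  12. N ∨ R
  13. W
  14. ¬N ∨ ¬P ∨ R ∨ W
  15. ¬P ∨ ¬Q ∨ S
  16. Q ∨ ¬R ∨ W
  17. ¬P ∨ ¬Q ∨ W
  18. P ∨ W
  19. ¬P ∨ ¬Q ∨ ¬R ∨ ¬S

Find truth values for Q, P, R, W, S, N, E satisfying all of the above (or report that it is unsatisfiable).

Unit clause (¬S) forces S = False.
Unit clause (W) forces W = True.
In (E ∨ ¬W) only E is left, so E = True.
In (¬E ∨ ¬R) only ¬R is left, so R = False.
In (N ∨ R) only N is left, so N = True.
Set Q = False.
Set P = False.
All clauses satisfied.

Q=F; P=F; R=F; W=T; S=F; N=T; E=T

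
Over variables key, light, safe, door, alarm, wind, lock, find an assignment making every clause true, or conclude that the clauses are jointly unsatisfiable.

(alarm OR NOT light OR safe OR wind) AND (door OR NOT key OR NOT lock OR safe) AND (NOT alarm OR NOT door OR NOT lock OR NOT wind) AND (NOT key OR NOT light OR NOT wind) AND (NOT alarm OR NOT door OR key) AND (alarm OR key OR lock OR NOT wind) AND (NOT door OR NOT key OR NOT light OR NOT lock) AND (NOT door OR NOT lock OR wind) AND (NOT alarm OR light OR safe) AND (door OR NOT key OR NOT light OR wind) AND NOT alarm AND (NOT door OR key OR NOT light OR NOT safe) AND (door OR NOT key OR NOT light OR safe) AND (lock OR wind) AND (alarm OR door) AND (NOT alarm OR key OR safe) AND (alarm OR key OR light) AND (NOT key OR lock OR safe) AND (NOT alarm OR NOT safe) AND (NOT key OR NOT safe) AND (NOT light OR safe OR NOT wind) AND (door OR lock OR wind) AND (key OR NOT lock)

key = True; light = False; safe = False; door = True; alarm = False; wind = True; lock = True

Unit clause (NOT alarm) forces alarm = False.
In (alarm OR door) only door is left, so door = True.
Try key = False:
  (alarm OR key OR light) forces light = True.
  (NOT door OR key OR NOT light OR NOT safe) forces safe = False.
  (alarm OR NOT light OR safe OR wind) forces wind = True.
  clause (NOT light OR safe OR NOT wind) is falsified — backtrack.
So key = True.
  then (NOT key OR NOT safe) forces safe = False.
  then (NOT key OR lock OR safe) forces lock = True.
  then (NOT door OR NOT key OR NOT light OR NOT lock) forces light = False.
  then (NOT door OR NOT lock OR wind) forces wind = True.
All clauses satisfied.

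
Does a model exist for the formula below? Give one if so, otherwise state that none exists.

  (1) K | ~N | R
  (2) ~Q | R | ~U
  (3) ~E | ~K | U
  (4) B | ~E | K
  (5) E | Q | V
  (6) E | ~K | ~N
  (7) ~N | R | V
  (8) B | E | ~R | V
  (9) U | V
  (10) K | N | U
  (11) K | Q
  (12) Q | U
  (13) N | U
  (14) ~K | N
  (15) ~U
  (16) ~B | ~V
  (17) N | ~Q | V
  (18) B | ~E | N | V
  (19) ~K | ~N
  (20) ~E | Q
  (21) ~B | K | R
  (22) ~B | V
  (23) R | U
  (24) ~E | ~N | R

Unit clause (~U) forces U = False.
In (R | U) only R is left, so R = True.
In (U | V) only V is left, so V = True.
In (Q | U) only Q is left, so Q = True.
In (N | U) only N is left, so N = True.
In (~B | ~V) only ~B is left, so B = False.
In (~K | ~N) only ~K is left, so K = False.
In (B | ~E | K) only ~E is left, so E = False.
All clauses satisfied.

U = False, E = False, N = True, B = False, V = True, R = True, K = False, Q = True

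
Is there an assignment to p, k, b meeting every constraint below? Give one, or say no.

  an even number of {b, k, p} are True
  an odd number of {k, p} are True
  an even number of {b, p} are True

p: True, k: False, b: True

{b, k, p}: 2 true → even ✓
{k, p}: 1 true → odd ✓
{b, p}: 2 true → even ✓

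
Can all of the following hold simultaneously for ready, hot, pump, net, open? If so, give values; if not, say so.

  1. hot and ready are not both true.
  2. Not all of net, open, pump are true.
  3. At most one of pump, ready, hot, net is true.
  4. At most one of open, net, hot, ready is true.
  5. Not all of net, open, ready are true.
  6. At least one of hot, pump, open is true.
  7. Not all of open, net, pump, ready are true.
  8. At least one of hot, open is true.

ready=F; hot=F; pump=T; net=F; open=T

  (1) hot=F, ready=F — not both ✓
  (2) {net, open, pump}: 2/3 true — not all ✓
  (3) {pump, ready, hot, net}: 1 true — at most one ✓
  (4) {open, net, hot, ready}: 1 true — at most one ✓
  (5) {net, open, ready}: 1/3 true — not all ✓
  (6) {hot, pump, open}: 2 true — at least one ✓
  (7) {open, net, pump, ready}: 2/4 true — not all ✓
  (8) {hot, open}: 1 true — at least one ✓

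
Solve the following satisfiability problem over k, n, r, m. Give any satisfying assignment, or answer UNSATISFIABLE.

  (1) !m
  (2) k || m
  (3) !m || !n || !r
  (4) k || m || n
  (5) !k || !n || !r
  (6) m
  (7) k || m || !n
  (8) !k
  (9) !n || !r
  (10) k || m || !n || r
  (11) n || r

Case m = True:
  Clause (!m) is falsified — contradiction.
Case m = False:
  Clause (m) is falsified — contradiction.
Both cases fail, so the formula is unsatisfiable.

UNSATISFIABLE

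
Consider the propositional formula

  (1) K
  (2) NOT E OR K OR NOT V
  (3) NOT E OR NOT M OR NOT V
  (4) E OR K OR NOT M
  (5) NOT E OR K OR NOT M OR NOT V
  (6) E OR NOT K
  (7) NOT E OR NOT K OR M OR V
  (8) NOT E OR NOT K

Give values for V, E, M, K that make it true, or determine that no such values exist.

UNSATISFIABLE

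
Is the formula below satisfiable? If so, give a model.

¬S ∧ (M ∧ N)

M = True; N = True; S = False

  ¬S = True
  M ∧ N = True
Both conjuncts True, so the formula holds.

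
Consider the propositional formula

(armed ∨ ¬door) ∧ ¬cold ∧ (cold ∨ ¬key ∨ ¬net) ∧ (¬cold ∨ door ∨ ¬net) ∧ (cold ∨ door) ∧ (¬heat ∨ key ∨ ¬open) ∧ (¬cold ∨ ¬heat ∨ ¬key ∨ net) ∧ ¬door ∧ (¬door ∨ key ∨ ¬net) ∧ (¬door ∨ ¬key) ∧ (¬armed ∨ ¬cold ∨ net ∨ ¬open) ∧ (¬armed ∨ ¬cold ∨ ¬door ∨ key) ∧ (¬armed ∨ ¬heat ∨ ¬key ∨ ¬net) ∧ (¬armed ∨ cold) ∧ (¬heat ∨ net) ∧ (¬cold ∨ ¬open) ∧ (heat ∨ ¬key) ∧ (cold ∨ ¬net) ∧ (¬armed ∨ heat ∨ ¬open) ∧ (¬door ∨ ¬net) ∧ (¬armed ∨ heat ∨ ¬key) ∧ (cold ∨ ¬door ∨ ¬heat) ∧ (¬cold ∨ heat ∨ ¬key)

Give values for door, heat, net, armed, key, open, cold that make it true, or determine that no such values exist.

Case door = True:
  Clause (¬door) is falsified — contradiction.
Case door = False:
  (¬cold) forces cold = False.
  Clause (cold ∨ door) is falsified — contradiction.
Both cases fail, so the formula is unsatisfiable.

UNSATISFIABLE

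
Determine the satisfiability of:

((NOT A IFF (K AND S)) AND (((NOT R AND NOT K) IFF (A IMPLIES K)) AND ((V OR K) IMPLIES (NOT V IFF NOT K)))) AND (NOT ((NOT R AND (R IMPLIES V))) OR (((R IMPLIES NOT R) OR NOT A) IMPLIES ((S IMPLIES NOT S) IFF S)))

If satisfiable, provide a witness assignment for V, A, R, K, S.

V = False, A = True, R = True, K = False, S = False

  (NOT A IFF (K AND S)) AND (((NOT R AND NOT K) IFF (A IMPLIES K)) AND ((V OR K) IMPLIES (NOT V IFF NOT K))) = True
    NOT A IFF (K AND S) = True
      NOT A = False
      K AND S = False
    ((NOT R AND NOT K) IFF (A IMPLIES K)) AND ((V OR K) IMPLIES (NOT V IFF NOT K)) = True
      (NOT R AND NOT K) IFF (A IMPLIES K) = True
        NOT R AND NOT K = False
          NOT R = False
          NOT K = True
        A IMPLIES K = False
      (V OR K) IMPLIES (NOT V IFF NOT K) = True
        V OR K = False
        NOT V IFF NOT K = True
          NOT V = True
          NOT K = True
  NOT ((NOT R AND (R IMPLIES V))) OR (((R IMPLIES NOT R) OR NOT A) IMPLIES ((S IMPLIES NOT S) IFF S)) = True
    NOT ((NOT R AND (R IMPLIES V))) = True
      NOT R AND (R IMPLIES V) = False
        NOT R = False
        R IMPLIES V = False
    ((R IMPLIES NOT R) OR NOT A) IMPLIES ((S IMPLIES NOT S) IFF S) = True
      (R IMPLIES NOT R) OR NOT A = False
        R IMPLIES NOT R = False
          NOT R = False
        NOT A = False
      (S IMPLIES NOT S) IFF S = False
        S IMPLIES NOT S = True
          NOT S = True
Both conjuncts True, so the formula holds.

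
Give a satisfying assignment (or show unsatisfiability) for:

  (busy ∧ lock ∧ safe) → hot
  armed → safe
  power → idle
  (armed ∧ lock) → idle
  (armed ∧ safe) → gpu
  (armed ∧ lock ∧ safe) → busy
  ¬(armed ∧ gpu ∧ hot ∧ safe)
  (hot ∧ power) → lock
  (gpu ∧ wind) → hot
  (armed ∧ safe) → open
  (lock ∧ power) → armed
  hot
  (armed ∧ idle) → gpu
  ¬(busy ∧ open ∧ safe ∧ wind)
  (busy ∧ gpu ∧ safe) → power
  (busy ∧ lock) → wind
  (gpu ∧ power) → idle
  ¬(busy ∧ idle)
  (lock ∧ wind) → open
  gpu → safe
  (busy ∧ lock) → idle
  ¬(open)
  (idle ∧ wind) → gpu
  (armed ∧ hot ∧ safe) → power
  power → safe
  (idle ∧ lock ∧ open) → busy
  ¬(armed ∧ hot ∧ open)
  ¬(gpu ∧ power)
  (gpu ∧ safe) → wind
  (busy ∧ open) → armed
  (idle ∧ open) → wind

Unit clause (¬open) forces open = False.
Unit clause (hot) forces hot = True.
Set idle = False.
  then (idle ∨ ¬power) forces power = False.
Set safe = True.
  then (¬armed ∨ open ∨ ¬safe) forces armed = False.
Set busy = False.
Set lock = False.
Set wind = True.
Set gpu = True.
All clauses satisfied.

idle = False, safe = True, busy = False, hot = True, lock = False, armed = False, power = False, open = False, wind = True, gpu = True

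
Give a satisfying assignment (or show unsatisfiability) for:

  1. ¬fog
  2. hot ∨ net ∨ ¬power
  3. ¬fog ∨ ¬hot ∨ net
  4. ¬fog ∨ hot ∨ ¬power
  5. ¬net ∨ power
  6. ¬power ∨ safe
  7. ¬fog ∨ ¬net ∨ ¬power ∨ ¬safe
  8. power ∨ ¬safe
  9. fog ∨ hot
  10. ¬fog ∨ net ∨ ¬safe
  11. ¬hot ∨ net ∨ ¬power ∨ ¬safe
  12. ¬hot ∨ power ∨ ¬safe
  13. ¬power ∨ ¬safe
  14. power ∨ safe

Case safe = True:
  (¬fog) forces fog = False.
  (power ∨ ¬safe) forces power = True.
  Clause (¬power ∨ ¬safe) is falsified — contradiction.
Case safe = False:
  (¬fog) forces fog = False.
  (¬power ∨ safe) forces power = False.
  Clause (power ∨ safe) is falsified — contradiction.
Both cases fail, so the formula is unsatisfiable.

UNSATISFIABLE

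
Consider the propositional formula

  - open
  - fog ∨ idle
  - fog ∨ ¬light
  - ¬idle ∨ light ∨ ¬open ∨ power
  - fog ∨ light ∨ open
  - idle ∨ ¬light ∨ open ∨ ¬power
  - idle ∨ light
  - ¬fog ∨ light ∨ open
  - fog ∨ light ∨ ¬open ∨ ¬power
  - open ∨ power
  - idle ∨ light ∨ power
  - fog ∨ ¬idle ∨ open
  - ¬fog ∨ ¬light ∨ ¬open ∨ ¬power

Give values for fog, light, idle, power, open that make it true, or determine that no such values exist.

Unit clause (open) forces open = True.
Try fog = False:
  (fog ∨ idle) forces idle = True.
  (fog ∨ ¬light) forces light = False.
  (¬idle ∨ light ∨ ¬open ∨ power) forces power = True.
  clause (fog ∨ light ∨ ¬open ∨ ¬power) is falsified — backtrack.
So fog = True.
Set light = True.
  then (¬fog ∨ ¬light ∨ ¬open ∨ ¬power) forces power = False.
Set idle = False.
All clauses satisfied.

fog = True; light = True; idle = False; power = False; open = True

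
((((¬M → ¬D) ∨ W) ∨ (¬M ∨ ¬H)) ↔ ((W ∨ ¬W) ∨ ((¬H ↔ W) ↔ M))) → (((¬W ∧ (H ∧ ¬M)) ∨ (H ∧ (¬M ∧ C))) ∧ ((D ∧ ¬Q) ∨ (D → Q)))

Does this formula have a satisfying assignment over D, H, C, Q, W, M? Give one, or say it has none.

D: True, H: True, C: True, Q: False, W: True, M: False

  ((((¬M → ¬D) ∨ W) ∨ (¬M ∨ ¬H)) ↔ ((W ∨ ¬W) ∨ ((¬H ↔ W) ↔ M))) → (((¬W ∧ (H ∧ ¬M)) ∨ (H ∧ (¬M ∧ C))) ∧ ((D ∧ ¬Q) ∨ (D → Q))) = True
    (((¬M → ¬D) ∨ W) ∨ (¬M ∨ ¬H)) ↔ ((W ∨ ¬W) ∨ ((¬H ↔ W) ↔ M)) = True
      ((¬M → ¬D) ∨ W) ∨ (¬M ∨ ¬H) = True
        (¬M → ¬D) ∨ W = True
          ¬M → ¬D = False
            ¬M = True
            ¬D = False
        ¬M ∨ ¬H = True
          ¬M = True
          ¬H = False
      (W ∨ ¬W) ∨ ((¬H ↔ W) ↔ M) = True
        W ∨ ¬W = True
          ¬W = False
        (¬H ↔ W) ↔ M = True
          ¬H ↔ W = False
            ¬H = False
    ((¬W ∧ (H ∧ ¬M)) ∨ (H ∧ (¬M ∧ C))) ∧ ((D ∧ ¬Q) ∨ (D → Q)) = True
      (¬W ∧ (H ∧ ¬M)) ∨ (H ∧ (¬M ∧ C)) = True
        ¬W ∧ (H ∧ ¬M) = False
          ¬W = False
          H ∧ ¬M = True
            ¬M = True
        H ∧ (¬M ∧ C) = True
          ¬M ∧ C = True
            ¬M = True
      (D ∧ ¬Q) ∨ (D → Q) = True
        D ∧ ¬Q = True
          ¬Q = True
        D → Q = False
The formula evaluates to True.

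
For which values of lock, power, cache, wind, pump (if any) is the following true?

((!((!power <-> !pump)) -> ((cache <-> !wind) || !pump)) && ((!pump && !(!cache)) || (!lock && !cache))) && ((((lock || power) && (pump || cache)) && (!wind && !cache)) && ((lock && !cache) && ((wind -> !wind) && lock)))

Case cache = True: the conjunct !cache is False.
Case cache = False: the formula simplifies to ((!((!power <-> !pump)) -> (wind || !pump)) && !lock) && ((((lock || power) && pump) && !wind) && (lock && ((wind -> !wind) && lock))).
  lock = True: the conjunct !lock is False.
  lock = False: the conjunct lock is False.
Both cases fail — unsatisfiable.

Unsatisfiable — no assignment works.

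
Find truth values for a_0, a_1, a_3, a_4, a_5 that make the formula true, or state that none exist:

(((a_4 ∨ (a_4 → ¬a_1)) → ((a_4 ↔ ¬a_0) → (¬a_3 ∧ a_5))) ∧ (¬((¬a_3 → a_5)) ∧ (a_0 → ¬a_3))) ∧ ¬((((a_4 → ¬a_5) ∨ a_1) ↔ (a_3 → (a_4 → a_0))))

No satisfying assignment exists.

Case a_3 = True: the conjunct ¬((¬a_3 → a_5)) becomes ¬((False → a_5)) = False.
Case a_3 = False: the formula simplifies to (((a_4 ∨ (a_4 → ¬a_1)) → ((a_4 ↔ ¬a_0) → a_5)) ∧ ¬a_5) ∧ ¬(((a_4 → ¬a_5) ∨ a_1)).
  a_5 = True: the conjunct ¬a_5 is False.
  a_5 = False: the conjunct ¬(((a_4 → ¬a_5) ∨ a_1)) becomes ¬((True ∨ a_1)) = False.
Both cases fail — unsatisfiable.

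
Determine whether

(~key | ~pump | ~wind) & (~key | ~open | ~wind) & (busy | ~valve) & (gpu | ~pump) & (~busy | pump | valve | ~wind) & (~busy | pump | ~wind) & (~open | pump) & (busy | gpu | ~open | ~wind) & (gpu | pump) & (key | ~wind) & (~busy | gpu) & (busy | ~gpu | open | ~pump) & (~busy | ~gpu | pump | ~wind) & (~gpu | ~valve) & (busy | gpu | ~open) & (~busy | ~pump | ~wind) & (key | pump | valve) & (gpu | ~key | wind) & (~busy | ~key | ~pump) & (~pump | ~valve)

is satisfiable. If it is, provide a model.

Set key = True.
Try gpu = False:
  (gpu | ~pump) forces pump = False.
  clause (gpu | pump) is falsified — backtrack.
So gpu = True.
  then (~gpu | ~valve) forces valve = False.
Set open = False.
Set pump = False.
Set busy = False.
Set wind = False.
All clauses satisfied.

key = True; gpu = True; open = False; valve = False; pump = False; busy = False; wind = False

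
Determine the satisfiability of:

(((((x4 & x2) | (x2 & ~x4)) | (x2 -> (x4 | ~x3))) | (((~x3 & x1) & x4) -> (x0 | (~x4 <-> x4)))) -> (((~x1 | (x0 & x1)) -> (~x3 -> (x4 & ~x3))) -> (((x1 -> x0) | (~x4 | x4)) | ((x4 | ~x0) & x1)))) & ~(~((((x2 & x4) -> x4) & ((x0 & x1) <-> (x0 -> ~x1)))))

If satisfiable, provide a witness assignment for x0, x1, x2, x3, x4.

The conjunct ~(~((((x2 & x4) -> x4) & ((x0 & x1) <-> (x0 -> ~x1))))) is unsatisfiable on its own:
  x0 = True: simplifies to ~(~((((x2 & x4) -> x4) & (x1 <-> ~x1)))).
    x1 = True: this becomes ~(~False) = False.
    x1 = False: this becomes ~(~False) = False.
  x0 = False: this becomes ~(~False) = False.
So the whole conjunction is unsatisfiable.

Unsatisfiable — no assignment works.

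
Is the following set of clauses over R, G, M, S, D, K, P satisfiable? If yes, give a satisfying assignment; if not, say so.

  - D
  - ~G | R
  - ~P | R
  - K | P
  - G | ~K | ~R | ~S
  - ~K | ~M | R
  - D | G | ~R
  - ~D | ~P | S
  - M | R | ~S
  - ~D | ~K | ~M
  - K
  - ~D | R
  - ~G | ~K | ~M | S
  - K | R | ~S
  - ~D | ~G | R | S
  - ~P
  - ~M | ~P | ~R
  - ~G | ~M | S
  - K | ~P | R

R: True, G: False, M: False, S: False, D: True, K: True, P: False

Unit clause (D) forces D = True.
Unit clause (K) forces K = True.
In (~D | R) only R is left, so R = True.
Unit clause (~P) forces P = False.
In (~D | ~K | ~M) only ~M is left, so M = False.
Set G = False.
  then (G | ~K | ~R | ~S) forces S = False.
All clauses satisfied.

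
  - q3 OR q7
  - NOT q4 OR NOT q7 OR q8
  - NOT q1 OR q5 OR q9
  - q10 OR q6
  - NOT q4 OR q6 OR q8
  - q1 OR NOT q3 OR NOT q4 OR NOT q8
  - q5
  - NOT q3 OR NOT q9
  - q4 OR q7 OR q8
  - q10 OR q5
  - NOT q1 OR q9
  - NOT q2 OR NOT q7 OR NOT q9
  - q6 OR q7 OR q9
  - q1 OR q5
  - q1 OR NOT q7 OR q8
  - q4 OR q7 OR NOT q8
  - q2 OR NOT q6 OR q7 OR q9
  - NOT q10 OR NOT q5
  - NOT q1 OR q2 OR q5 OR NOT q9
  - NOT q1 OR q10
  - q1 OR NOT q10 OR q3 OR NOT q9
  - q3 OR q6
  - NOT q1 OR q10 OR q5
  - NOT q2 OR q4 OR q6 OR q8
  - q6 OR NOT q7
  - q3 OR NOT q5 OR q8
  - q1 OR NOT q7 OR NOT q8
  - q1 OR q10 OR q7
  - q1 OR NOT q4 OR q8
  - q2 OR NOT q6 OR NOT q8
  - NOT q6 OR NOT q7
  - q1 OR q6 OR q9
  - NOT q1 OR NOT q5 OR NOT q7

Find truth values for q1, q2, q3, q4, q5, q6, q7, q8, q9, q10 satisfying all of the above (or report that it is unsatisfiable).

Case q5 = True:
  (NOT q10 OR NOT q5) forces q10 = False.
  (q10 OR q6) forces q6 = True.
  (NOT q1 OR q10) forces q1 = False.
  (q1 OR q10 OR q7) forces q7 = True.
  Clause (NOT q6 OR NOT q7) is falsified — contradiction.
Case q5 = False:
  Clause (q5) is falsified — contradiction.
Both cases fail, so the formula is unsatisfiable.

Unsatisfiable — no assignment works.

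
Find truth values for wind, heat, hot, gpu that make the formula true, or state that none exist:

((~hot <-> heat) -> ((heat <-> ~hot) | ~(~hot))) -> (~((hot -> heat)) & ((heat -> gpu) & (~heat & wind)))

wind = True, heat = False, hot = True, gpu = False

  ((~hot <-> heat) -> ((heat <-> ~hot) | ~(~hot))) -> (~((hot -> heat)) & ((heat -> gpu) & (~heat & wind))) = True
    (~hot <-> heat) -> ((heat <-> ~hot) | ~(~hot)) = True
      ~hot <-> heat = True
        ~hot = False
      (heat <-> ~hot) | ~(~hot) = True
        heat <-> ~hot = True
          ~hot = False
        ~(~hot) = True
          ~hot = False
    ~((hot -> heat)) & ((heat -> gpu) & (~heat & wind)) = True
      ~((hot -> heat)) = True
        hot -> heat = False
      (heat -> gpu) & (~heat & wind) = True
        heat -> gpu = True
        ~heat & wind = True
          ~heat = True
The formula evaluates to True.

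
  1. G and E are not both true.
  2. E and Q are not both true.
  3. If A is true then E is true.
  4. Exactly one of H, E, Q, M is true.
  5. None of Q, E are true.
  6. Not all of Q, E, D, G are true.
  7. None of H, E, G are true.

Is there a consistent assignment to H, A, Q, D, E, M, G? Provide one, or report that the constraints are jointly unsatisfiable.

H: False, A: False, Q: False, D: True, E: False, M: True, G: False

  (1) G=F, E=F — not both ✓
  (2) E=F, Q=F — not both ✓
  (3) A=F ⇒ E: vacuous ✓
  (4) {H, E, Q, M}: 1 true — exactly one ✓
  (5) {Q, E}: 0 true — none ✓
  (6) {Q, E, D, G}: 1/4 true — not all ✓
  (7) {H, E, G}: 0 true — none ✓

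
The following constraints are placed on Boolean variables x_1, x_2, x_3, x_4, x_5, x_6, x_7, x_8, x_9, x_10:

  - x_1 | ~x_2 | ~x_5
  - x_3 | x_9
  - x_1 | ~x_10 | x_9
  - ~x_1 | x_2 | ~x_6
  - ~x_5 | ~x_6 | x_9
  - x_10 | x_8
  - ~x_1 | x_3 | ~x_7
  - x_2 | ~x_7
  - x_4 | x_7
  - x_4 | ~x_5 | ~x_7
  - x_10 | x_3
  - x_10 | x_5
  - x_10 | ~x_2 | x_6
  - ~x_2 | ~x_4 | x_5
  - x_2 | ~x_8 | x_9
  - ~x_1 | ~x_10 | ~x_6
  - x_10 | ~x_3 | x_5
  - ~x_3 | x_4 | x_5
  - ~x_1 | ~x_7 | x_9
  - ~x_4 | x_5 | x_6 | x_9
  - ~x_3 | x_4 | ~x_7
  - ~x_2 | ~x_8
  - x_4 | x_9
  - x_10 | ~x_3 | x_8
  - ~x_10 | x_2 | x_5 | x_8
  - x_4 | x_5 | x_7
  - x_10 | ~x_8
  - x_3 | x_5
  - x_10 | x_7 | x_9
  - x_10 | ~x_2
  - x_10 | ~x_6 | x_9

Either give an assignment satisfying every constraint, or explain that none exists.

x_1: False; x_2: False; x_3: False; x_4: True; x_5: True; x_6: False; x_7: False; x_8: False; x_9: True; x_10: True

Set x_1 = False.
Set x_2 = False.
  then (x_2 | ~x_7) forces x_7 = False.
  then (x_4 | x_7) forces x_4 = True.
Set x_3 = False.
  then (x_3 | x_9) forces x_9 = True.
  then (x_10 | x_3) forces x_10 = True.
  then (x_3 | x_5) forces x_5 = True.
Set x_6 = False.
Set x_8 = False.
All clauses satisfied.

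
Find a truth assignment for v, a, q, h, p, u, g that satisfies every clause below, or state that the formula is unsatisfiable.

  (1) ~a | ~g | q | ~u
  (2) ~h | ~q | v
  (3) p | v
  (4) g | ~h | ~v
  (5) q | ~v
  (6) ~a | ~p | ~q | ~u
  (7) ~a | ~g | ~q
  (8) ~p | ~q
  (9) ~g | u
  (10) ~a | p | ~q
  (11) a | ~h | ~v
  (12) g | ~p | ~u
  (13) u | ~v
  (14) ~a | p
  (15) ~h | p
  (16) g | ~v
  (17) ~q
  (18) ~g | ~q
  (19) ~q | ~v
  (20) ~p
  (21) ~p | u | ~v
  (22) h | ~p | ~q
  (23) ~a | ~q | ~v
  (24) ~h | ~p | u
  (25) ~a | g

Unsatisfiable — no assignment works.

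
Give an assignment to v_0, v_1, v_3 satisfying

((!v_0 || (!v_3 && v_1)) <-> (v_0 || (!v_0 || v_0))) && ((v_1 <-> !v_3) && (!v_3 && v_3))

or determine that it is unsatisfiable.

Unsatisfiable

Case v_3 = True: the conjunct !v_3 is False.
Case v_3 = False: the conjunct v_3 is False.
Both cases fail — unsatisfiable.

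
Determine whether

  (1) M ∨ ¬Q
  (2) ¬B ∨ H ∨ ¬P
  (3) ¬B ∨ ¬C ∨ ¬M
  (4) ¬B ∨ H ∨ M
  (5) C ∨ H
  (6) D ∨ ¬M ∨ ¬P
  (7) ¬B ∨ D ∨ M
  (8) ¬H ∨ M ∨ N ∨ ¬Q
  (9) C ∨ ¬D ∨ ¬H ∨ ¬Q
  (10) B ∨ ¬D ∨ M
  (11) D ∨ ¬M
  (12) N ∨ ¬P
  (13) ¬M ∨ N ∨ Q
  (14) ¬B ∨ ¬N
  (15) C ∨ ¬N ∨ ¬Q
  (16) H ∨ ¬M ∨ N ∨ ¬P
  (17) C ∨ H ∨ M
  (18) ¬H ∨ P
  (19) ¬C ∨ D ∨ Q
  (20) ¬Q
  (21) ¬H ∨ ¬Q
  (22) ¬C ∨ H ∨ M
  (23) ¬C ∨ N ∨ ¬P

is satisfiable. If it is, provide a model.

Unit clause (¬Q) forces Q = False.
Set N = True.
  then (¬B ∨ ¬N) forces B = False.
Set H = False.
  then (C ∨ H) forces C = True.
  then (¬C ∨ D ∨ Q) forces D = True.
  then (¬C ∨ H ∨ M) forces M = True.
Set P = True.
All clauses satisfied.

N = True; H = False; C = True; M = True; B = False; P = True; D = True; Q = False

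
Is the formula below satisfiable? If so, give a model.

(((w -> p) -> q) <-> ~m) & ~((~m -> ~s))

q: False, p: False, s: True, w: True, m: False

  ((w -> p) -> q) <-> ~m = True
    (w -> p) -> q = True
      w -> p = False
    ~m = True
  ~((~m -> ~s)) = True
    ~m -> ~s = False
      ~m = True
      ~s = False
Both conjuncts True, so the formula holds.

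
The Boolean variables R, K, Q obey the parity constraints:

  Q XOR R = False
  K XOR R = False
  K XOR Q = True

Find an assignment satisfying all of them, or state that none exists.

Adding constraints 1, 2, 3 mod 2: every variable appears an even number of times on the left, so the left side is 0.
But the right sides sum to 1 (mod 2). 0 ≠ 1 — the system is inconsistent.

The formula is unsatisfiable.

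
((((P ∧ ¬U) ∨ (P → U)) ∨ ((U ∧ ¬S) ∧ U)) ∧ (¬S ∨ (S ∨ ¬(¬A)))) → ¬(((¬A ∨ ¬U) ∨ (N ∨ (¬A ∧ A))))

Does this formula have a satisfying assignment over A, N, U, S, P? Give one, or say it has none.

A = True; N = False; U = True; S = False; P = False

  ((((P ∧ ¬U) ∨ (P → U)) ∨ ((U ∧ ¬S) ∧ U)) ∧ (¬S ∨ (S ∨ ¬(¬A)))) → ¬(((¬A ∨ ¬U) ∨ (N ∨ (¬A ∧ A)))) = True
    (((P ∧ ¬U) ∨ (P → U)) ∨ ((U ∧ ¬S) ∧ U)) ∧ (¬S ∨ (S ∨ ¬(¬A))) = True
      ((P ∧ ¬U) ∨ (P → U)) ∨ ((U ∧ ¬S) ∧ U) = True
        (P ∧ ¬U) ∨ (P → U) = True
          P ∧ ¬U = False
            ¬U = False
          P → U = True
        (U ∧ ¬S) ∧ U = True
          U ∧ ¬S = True
            ¬S = True
      ¬S ∨ (S ∨ ¬(¬A)) = True
        ¬S = True
        S ∨ ¬(¬A) = True
          ¬(¬A) = True
            ¬A = False
    ¬(((¬A ∨ ¬U) ∨ (N ∨ (¬A ∧ A)))) = True
      (¬A ∨ ¬U) ∨ (N ∨ (¬A ∧ A)) = False
        ¬A ∨ ¬U = False
          ¬A = False
          ¬U = False
        N ∨ (¬A ∧ A) = False
          ¬A ∧ A = False
            ¬A = False
The formula evaluates to True.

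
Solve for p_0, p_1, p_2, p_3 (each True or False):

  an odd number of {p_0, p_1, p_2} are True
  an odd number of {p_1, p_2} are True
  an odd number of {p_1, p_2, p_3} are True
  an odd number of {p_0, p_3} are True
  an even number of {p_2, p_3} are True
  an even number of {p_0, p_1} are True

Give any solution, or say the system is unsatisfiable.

Unsatisfiable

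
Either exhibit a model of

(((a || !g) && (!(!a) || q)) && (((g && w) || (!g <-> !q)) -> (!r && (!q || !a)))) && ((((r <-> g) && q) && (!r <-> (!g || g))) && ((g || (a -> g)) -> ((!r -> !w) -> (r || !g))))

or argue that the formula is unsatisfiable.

g: False, w: True, r: False, a: True, q: True

  ((a || !g) && (!(!a) || q)) && (((g && w) || (!g <-> !q)) -> (!r && (!q || !a))) = True
    (a || !g) && (!(!a) || q) = True
      a || !g = True
        !g = True
      !(!a) || q = True
        !(!a) = True
          !a = False
    ((g && w) || (!g <-> !q)) -> (!r && (!q || !a)) = True
      (g && w) || (!g <-> !q) = False
        g && w = False
        !g <-> !q = False
          !g = True
          !q = False
      !r && (!q || !a) = False
        !r = True
        !q || !a = False
          !q = False
          !a = False
  (((r <-> g) && q) && (!r <-> (!g || g))) && ((g || (a -> g)) -> ((!r -> !w) -> (r || !g))) = True
    ((r <-> g) && q) && (!r <-> (!g || g)) = True
      (r <-> g) && q = True
        r <-> g = True
      !r <-> (!g || g) = True
        !r = True
        !g || g = True
          !g = True
    (g || (a -> g)) -> ((!r -> !w) -> (r || !g)) = True
      g || (a -> g) = False
        a -> g = False
      (!r -> !w) -> (r || !g) = True
        !r -> !w = False
          !r = True
          !w = False
        r || !g = True
          !g = True
Both conjuncts True, so the formula holds.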